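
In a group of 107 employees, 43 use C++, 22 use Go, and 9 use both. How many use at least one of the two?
|A∪B| = |A| + |B| - |A∩B| = 43 + 22 - 9 = 56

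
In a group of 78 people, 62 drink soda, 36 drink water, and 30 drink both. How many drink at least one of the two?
|A∪B| = |A| + |B| - |A∩B| = 62 + 36 - 30 = 68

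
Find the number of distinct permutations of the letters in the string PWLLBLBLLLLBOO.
14! / (1! × 7! × 2! × 3! × 1!) = 1441440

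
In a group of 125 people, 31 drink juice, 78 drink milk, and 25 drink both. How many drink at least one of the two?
|A∪B| = |A| + |B| - |A∩B| = 31 + 78 - 25 = 84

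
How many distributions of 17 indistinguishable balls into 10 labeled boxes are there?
C(17+10-1, 10-1) = C(26, 9) = 3124550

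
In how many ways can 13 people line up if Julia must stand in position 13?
Fix one position: (13-1)! = 479001600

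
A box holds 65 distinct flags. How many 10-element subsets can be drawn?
C(65,10) = 65!/(10!×55!) = 179013799328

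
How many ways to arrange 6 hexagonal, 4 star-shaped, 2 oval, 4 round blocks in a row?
16! / (6! × 4! × 2! × 4!) = 25225200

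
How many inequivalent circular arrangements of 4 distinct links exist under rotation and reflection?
(4-1)!/2 = 6/2 = 3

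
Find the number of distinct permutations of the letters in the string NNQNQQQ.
7! / (4! × 3!) = 35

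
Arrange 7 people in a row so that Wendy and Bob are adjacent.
Treat as block: (7-1)! × 2! = 720 × 2 = 1440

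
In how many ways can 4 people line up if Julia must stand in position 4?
Fix one position: (4-1)! = 6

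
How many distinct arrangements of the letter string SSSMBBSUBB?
10! / (4! × 1! × 4! × 1!) = 6300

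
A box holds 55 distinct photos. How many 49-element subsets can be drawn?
C(55,49) = 55!/(49!×6!) = 28989675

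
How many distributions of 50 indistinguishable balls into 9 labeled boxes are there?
C(50+9-1, 9-1) = C(58, 8) = 1916797311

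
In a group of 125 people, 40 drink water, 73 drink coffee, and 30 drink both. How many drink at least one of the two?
|A∪B| = |A| + |B| - |A∩B| = 40 + 73 - 30 = 83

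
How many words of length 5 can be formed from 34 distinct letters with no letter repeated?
P(34,5) = 34!/(34-5)! = 33390720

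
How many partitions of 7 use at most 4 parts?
By conjugation, equals partitions of 7 into parts ≤ 4. Let r_j(i) = number of partitions of i into parts ≤ j, for i = 0..7. r_1(i) = 1 for all i; r_j(i) = r_{j-1}(i) + r_j(i-j). Rows j = 2..4: ≤2: 1 1 2 2 3 3 4 4; ≤3: 1 1 2 3 4 5 7 8; ≤4: 1 1 2 3 5 6 9 11. r_4(7) = 11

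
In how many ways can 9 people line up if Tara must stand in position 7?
Fix one position: (9-1)! = 40320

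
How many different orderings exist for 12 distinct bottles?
12! = 479001600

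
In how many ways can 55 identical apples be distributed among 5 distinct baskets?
C(55+5-1, 5-1) = C(59, 4) = 455126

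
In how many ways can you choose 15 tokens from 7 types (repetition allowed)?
C(15+7-1, 7-1) = C(21, 6) = 54264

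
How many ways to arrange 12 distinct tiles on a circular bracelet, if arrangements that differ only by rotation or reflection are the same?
(12-1)!/2 = 39916800/2 = 19958400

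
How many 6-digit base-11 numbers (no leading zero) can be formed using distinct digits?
First digit: 10 choices (nonzero). Then descending: 10 × 10 × 9 × 8 × 7 × 6 = 302400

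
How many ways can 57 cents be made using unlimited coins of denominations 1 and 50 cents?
Coefficient of x^57 in 1/(1-x^1) · 1/(1-x^50). Use j coins of 50 for j = 0..⌊57/50⌋ = 1, the rest in 1s: 1 + 1 = 2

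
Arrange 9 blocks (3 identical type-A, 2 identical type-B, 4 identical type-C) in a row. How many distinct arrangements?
9! / (3! × 2! × 4!) = 1260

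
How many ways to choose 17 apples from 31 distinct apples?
C(31,17) = 31!/(17!×14!) = 265182525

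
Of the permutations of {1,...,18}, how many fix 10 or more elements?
Exactly j fixed points: C(18,j)·!(18-j); sum over j ≥ 10 (derangement numbers via !m = (m-1)·(!(m-1) + !(m-2)): !0..!8 = 1, 0, 1, 2, 9, 44, 265, 1854, 14833). Σ_{j=10}^{18} C(18,j)·!(18-j) = C(18,10)·!8 + C(18,11)·!7 + C(18,12)·!6 + C(18,13)·!5 + C(18,14)·!4 + C(18,15)·!3 + C(18,16)·!2 + C(18,17)·!1 + C(18,18)·!0 = 43758·14833 + 31824·1854 + 18564·265 + 8568·44 + 3060·9 + 816·2 + 153·1 + 18·0 + 1·1 = 713389888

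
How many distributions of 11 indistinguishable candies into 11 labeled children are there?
C(11+11-1, 11-1) = C(21, 10) = 352716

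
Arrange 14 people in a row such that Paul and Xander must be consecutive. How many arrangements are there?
Treat the 2 as one block: (14-2+1)! × 2! = 6227020800 × 2 = 12454041600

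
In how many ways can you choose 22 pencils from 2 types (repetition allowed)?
C(22+2-1, 2-1) = C(23, 1) = 23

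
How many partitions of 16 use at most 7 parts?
By conjugation, equals partitions of 16 into parts ≤ 7. Let r_j(i) = number of partitions of i into parts ≤ j, for i = 0..16. r_1(i) = 1 for all i; r_j(i) = r_{j-1}(i) + r_j(i-j). Rows j = 2..7: ≤2: 1 1 2 2 3 3 4 4 5 5 6 6 7 7 8 8 9; ≤3: 1 1 2 3 4 5 7 8 10 12 14 16 19 21 24 27 30; ≤4: 1 1 2 3 5 6 9 11 15 18 23 27 34 39 47 54 64; ≤5: 1 1 2 3 5 7 10 13 18 23 30 37 47 57 70 84 101; ≤6: 1 1 2 3 5 7 11 14 20 26 35 44 58 71 90 110 136; ≤7: 1 1 2 3 5 7 11 15 21 28 38 49 65 82 105 131 164. r_7(16) = 164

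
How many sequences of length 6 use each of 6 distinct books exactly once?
6! = 720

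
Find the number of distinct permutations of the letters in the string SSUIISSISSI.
11! / (6! × 1! × 4!) = 2310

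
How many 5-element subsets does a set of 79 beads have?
C(79,5) = 79!/(5!×74!) = 22537515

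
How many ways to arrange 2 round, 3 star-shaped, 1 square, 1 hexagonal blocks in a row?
7! / (2! × 3! × 1! × 1!) = 420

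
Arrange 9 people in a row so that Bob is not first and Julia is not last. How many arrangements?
By inclusion-exclusion: 9! - 2×(9-1)! + (9-2)! = 362880 - 80640 + 5040 = 287280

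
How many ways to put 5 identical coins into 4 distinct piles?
C(5+4-1, 4-1) = C(8, 3) = 56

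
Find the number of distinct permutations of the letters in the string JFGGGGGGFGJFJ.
13! / (3! × 3! × 7!) = 34320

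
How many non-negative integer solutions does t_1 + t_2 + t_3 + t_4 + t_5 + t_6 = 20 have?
C(20+6-1, 6-1) = C(25, 5) = 53130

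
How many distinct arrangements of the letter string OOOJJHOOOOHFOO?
14! / (9! × 2! × 2! × 1!) = 60060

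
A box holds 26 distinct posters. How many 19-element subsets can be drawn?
C(26,19) = 26!/(19!×7!) = 657800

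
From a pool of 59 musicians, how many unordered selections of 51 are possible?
C(59,51) = 59!/(51!×8!) = 2217471399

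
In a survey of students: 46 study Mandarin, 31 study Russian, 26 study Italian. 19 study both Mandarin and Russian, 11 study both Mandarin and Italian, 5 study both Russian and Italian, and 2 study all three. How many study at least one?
|A∪B∪C| = 46+31+26-19-11-5+2 = 70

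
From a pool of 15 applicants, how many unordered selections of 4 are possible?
C(15,4) = 15!/(4!×11!) = 1365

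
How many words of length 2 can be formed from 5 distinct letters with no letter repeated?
P(5,2) = 5!/(5-2)! = 20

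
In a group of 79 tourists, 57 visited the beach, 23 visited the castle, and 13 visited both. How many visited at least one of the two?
|A∪B| = |A| + |B| - |A∩B| = 57 + 23 - 13 = 67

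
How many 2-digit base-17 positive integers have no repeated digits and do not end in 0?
Last digit: 16 nonzero choices. First digit: 15 (nonzero, ≠last). Middle 0: P(15,0) = 1. Total = 240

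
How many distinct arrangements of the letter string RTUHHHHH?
8! / (5! × 1! × 1! × 1!) = 336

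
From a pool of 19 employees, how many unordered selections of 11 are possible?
C(19,11) = 19!/(11!×8!) = 75582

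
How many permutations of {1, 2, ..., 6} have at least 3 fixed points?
Exactly j fixed points: C(6,j)·!(6-j); sum over j ≥ 3 (derangement numbers via !m = (m-1)·(!(m-1) + !(m-2)): !0..!3 = 1, 0, 1, 2). Σ_{j=3}^{6} C(6,j)·!(6-j) = C(6,3)·!3 + C(6,4)·!2 + C(6,5)·!1 + C(6,6)·!0 = 20·2 + 15·1 + 6·0 + 1·1 = 56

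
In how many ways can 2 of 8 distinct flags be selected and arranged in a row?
P(8,2) = 8!/(8-2)! = 56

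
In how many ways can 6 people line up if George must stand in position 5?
Fix one position: (6-1)! = 120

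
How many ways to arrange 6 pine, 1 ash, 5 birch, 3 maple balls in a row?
15! / (6! × 1! × 5! × 3!) = 2522520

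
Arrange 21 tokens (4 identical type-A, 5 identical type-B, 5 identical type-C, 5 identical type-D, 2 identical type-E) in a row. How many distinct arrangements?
21! / (4! × 5! × 5! × 5! × 2!) = 615969113760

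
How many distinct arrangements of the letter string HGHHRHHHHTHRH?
13! / (2! × 1! × 1! × 9!) = 8580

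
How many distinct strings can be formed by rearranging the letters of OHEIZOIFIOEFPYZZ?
16! / (3! × 2! × 3! × 1! × 2! × 1! × 1! × 3!) = 24216192000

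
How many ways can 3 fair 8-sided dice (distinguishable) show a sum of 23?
Coefficient of x^23 in (x + x² + ... + x^8)^3. By inclusion-exclusion on dice exceeding 8: Σ_j (-1)^j C(3,j)·C(23-1-8j, 2) = C(3,0)·C(22,2) - C(3,1)·C(14,2) + C(3,2)·C(6,2) = 1·231 - 3·91 + 3·15 = 3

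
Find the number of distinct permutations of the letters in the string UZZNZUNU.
8! / (3! × 3! × 2!) = 560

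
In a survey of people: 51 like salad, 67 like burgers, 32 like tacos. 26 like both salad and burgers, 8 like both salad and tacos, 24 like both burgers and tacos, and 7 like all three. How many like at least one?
|A∪B∪C| = 51+67+32-26-8-24+7 = 99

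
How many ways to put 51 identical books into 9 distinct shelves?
C(51+9-1, 9-1) = C(59, 8) = 2217471399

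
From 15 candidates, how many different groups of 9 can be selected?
C(15,9) = 15!/(9!×6!) = 5005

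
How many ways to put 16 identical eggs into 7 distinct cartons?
C(16+7-1, 7-1) = C(22, 6) = 74613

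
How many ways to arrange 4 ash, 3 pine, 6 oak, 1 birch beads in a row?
14! / (4! × 3! × 6! × 1!) = 840840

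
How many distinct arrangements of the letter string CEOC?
4! / (2! × 1! × 1!) = 12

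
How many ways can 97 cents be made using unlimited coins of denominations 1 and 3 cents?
Coefficient of x^97 in 1/(1-x^1) · 1/(1-x^3). Use j coins of 3 for j = 0..⌊97/3⌋ = 32, the rest in 1s: 32 + 1 = 33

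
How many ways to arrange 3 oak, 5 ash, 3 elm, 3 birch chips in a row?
14! / (3! × 5! × 3! × 3!) = 3363360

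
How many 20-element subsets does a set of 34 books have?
C(34,20) = 34!/(20!×14!) = 1391975640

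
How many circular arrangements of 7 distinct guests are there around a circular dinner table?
Circular: fix one position, arrange the rest. (7-1)! = 720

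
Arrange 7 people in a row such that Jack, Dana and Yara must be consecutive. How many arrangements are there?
Treat the 3 as one block: (7-3+1)! × 3! = 120 × 6 = 720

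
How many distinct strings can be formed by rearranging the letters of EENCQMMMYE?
10! / (1! × 3! × 1! × 1! × 3! × 1!) = 100800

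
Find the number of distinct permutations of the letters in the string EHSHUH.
6! / (1! × 1! × 3! × 1!) = 120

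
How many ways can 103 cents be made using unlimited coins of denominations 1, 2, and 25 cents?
Coefficient of x^103 in 1/(1-x^1) · 1/(1-x^2) · 1/(1-x^25). Case on j = number of 25-cent coins (j = 0..4); remainder r = 103 - 25j is made from {1,2} in ⌊r/2⌋+1 ways. r = 103, 78, 53, 28, 3 → 52 + 40 + 27 + 15 + 2 = 136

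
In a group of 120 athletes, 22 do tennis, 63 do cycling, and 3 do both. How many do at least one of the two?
|A∪B| = |A| + |B| - |A∩B| = 22 + 63 - 3 = 82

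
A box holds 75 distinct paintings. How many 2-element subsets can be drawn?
C(75,2) = 75!/(2!×73!) = 2775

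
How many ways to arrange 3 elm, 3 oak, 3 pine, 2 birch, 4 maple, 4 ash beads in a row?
19! / (3! × 3! × 3! × 2! × 4! × 4!) = 488864376000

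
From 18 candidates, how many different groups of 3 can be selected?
C(18,3) = 18!/(3!×15!) = 816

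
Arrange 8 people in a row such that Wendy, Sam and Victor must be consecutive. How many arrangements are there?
Treat the 3 as one block: (8-3+1)! × 3! = 720 × 6 = 4320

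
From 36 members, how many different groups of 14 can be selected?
C(36,14) = 36!/(14!×22!) = 3796297200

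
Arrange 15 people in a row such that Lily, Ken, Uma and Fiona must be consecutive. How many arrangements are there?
Treat the 4 as one block: (15-4+1)! × 4! = 479001600 × 24 = 11496038400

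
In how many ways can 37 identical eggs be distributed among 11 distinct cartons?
C(37+11-1, 11-1) = C(47, 10) = 5178066751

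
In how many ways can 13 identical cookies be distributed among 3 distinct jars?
C(13+3-1, 3-1) = C(15, 2) = 105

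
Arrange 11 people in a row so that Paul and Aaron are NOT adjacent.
Total - adjacent = 11! - (11-1)!×2 = 39916800 - 7257600 = 32659200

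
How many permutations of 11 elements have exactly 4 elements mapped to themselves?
Choose the 4 fixed points C(11,4) = 330, derange the rest: !7 = Σ_{j=0}^{7} (-1)^j·7!/j! = 5040 - 5040 + 2520 - 840 + 210 - 42 + 7 - 1 = 1854. Product = 330 × 1854 = 611820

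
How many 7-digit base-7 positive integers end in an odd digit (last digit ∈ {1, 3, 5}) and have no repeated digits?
Last∈{1,3,5}. Last=0: 0. Last nonzero: 3×5×P(5,5) = 1800. Total = 1800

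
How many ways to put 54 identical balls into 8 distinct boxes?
C(54+8-1, 8-1) = C(61, 7) = 436270780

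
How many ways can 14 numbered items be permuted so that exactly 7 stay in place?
Choose the 7 fixed points C(14,7) = 3432, derange the rest: !7 = Σ_{j=0}^{7} (-1)^j·7!/j! = 5040 - 5040 + 2520 - 840 + 210 - 42 + 7 - 1 = 1854. Product = 3432 × 1854 = 6362928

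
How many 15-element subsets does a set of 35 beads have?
C(35,15) = 35!/(15!×20!) = 3247943160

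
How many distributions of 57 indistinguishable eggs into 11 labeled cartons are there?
C(57+11-1, 11-1) = C(67, 10) = 247994680648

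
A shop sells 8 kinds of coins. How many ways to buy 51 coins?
C(51+8-1, 8-1) = C(58, 7) = 300674088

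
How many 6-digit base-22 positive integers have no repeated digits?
First digit: 21 choices (nonzero). Then descending: 21 × 21 × 20 × 19 × 18 × 17 = 51279480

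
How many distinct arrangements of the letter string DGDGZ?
5! / (2! × 2! × 1!) = 30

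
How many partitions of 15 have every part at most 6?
Let r_j(i) = number of partitions of i into parts ≤ j, for i = 0..15. r_1(i) = 1 for all i; r_j(i) = r_{j-1}(i) + r_j(i-j). Rows j = 2..6: ≤2: 1 1 2 2 3 3 4 4 5 5 6 6 7 7 8 8; ≤3: 1 1 2 3 4 5 7 8 10 12 14 16 19 21 24 27; ≤4: 1 1 2 3 5 6 9 11 15 18 23 27 34 39 47 54; ≤5: 1 1 2 3 5 7 10 13 18 23 30 37 47 57 70 84; ≤6: 1 1 2 3 5 7 11 14 20 26 35 44 58 71 90 110. r_6(15) = 110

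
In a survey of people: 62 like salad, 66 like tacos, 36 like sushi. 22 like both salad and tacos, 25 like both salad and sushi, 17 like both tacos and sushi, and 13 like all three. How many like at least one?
|A∪B∪C| = 62+66+36-22-25-17+13 = 113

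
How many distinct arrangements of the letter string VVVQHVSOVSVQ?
12! / (6! × 1! × 2! × 1! × 2!) = 166320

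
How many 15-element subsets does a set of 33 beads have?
C(33,15) = 33!/(15!×18!) = 1037158320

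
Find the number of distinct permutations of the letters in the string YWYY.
4! / (1! × 3!) = 4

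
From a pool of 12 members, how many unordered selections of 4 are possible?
C(12,4) = 12!/(4!×8!) = 495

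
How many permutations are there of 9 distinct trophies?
9! = 362880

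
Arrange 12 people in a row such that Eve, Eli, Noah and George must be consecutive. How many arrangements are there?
Treat the 4 as one block: (12-4+1)! × 4! = 362880 × 24 = 8709120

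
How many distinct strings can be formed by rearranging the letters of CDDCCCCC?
8! / (2! × 6!) = 28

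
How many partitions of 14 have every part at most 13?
Let r_j(i) = number of partitions of i into parts ≤ j, for i = 0..14. r_1(i) = 1 for all i; r_j(i) = r_{j-1}(i) + r_j(i-j). Rows j = 2..13: ≤2: 1 1 2 2 3 3 4 4 5 5 6 6 7 7 8; ≤3: 1 1 2 3 4 5 7 8 10 12 14 16 19 21 24; ≤4: 1 1 2 3 5 6 9 11 15 18 23 27 34 39 47; ≤5: 1 1 2 3 5 7 10 13 18 23 30 37 47 57 70; ≤6: 1 1 2 3 5 7 11 14 20 26 35 44 58 71 90; ≤7: 1 1 2 3 5 7 11 15 21 28 38 49 65 82 105; ≤8: 1 1 2 3 5 7 11 15 22 29 40 52 70 89 116; ≤9: 1 1 2 3 5 7 11 15 22 30 41 54 73 94 123; ≤10: 1 1 2 3 5 7 11 15 22 30 42 55 75 97 128; ≤11: 1 1 2 3 5 7 11 15 22 30 42 56 76 99 131; ≤12: 1 1 2 3 5 7 11 15 22 30 42 56 77 100 133; ≤13: 1 1 2 3 5 7 11 15 22 30 42 56 77 101 134. r_13(14) = 134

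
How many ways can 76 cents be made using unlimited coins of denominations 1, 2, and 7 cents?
Coefficient of x^76 in 1/(1-x^1) · 1/(1-x^2) · 1/(1-x^7). Case on j = number of 7-cent coins (j = 0..10); remainder r = 76 - 7j is made from {1,2} in ⌊r/2⌋+1 ways. r = 76, 69, 62, 55, 48, 41, 34, 27, 20, 13, 6 → 39 + 35 + 32 + 28 + 25 + 21 + 18 + 14 + 11 + 7 + 4 = 234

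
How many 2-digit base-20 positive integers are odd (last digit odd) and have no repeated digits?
Last∈{1,3,5,7,9,11,13,15,17,19}. Last=0: 0. Last nonzero: 10×18×P(18,0) = 180. Total = 180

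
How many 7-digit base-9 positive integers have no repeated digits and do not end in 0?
Last digit: 8 nonzero choices. First digit: 7 (nonzero, ≠last). Middle 5: P(7,5) = 2520. Total = 141120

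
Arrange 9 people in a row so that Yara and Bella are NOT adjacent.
Total - adjacent = 9! - (9-1)!×2 = 362880 - 80640 = 282240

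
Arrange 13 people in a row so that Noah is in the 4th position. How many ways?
Fix one position: (13-1)! = 479001600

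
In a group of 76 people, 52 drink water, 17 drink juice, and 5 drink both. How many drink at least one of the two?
|A∪B| = |A| + |B| - |A∩B| = 52 + 17 - 5 = 64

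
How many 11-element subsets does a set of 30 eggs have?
C(30,11) = 30!/(11!×19!) = 54627300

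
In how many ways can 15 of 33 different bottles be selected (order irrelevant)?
C(33,15) = 33!/(15!×18!) = 1037158320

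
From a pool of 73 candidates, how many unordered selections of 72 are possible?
C(73,72) = 73!/(72!×1!) = 73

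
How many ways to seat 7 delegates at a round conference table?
Circular: fix one position, arrange the rest. (7-1)! = 720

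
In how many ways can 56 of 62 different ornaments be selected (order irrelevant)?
C(62,56) = 62!/(56!×6!) = 61474519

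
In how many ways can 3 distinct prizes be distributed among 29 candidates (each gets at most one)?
P(29,3) = 29!/(29-3)! = 21924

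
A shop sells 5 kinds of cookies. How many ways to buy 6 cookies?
C(6+5-1, 5-1) = C(10, 4) = 210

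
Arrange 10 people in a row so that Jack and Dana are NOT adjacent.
Total - adjacent = 10! - (10-1)!×2 = 3628800 - 725760 = 2903040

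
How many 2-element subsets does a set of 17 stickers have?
C(17,2) = 17!/(2!×15!) = 136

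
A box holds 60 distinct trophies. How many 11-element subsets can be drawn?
C(60,11) = 60!/(11!×49!) = 342700125300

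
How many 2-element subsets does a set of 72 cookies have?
C(72,2) = 72!/(2!×70!) = 2556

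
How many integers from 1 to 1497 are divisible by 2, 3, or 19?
⌊1497/2⌋+⌊1497/3⌋+⌊1497/19⌋ - ⌊1497/6⌋-⌊1497/38⌋-⌊1497/57⌋ + ⌊1497/114⌋ = 748+499+78 - 249-39-26 + 13 = 1024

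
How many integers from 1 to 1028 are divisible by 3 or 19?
⌊1028/3⌋ + ⌊1028/19⌋ - ⌊1028/57⌋ = 342 + 54 - 18 = 378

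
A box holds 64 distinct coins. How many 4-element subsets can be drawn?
C(64,4) = 64!/(4!×60!) = 635376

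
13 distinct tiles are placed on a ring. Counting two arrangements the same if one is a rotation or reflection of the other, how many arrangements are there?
(13-1)!/2 = 479001600/2 = 239500800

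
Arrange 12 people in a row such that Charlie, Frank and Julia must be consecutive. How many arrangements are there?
Treat the 3 as one block: (12-3+1)! × 3! = 3628800 × 6 = 21772800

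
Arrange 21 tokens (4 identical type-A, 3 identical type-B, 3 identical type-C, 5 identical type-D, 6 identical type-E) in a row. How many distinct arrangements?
21! / (4! × 3! × 3! × 5! × 6!) = 684410126400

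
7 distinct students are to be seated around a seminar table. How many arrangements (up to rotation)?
Circular: fix one position, arrange the rest. (7-1)! = 720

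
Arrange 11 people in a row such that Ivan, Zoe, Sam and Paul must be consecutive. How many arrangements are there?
Treat the 4 as one block: (11-4+1)! × 4! = 40320 × 24 = 967680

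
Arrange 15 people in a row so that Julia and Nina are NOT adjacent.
Total - adjacent = 15! - (15-1)!×2 = 1307674368000 - 174356582400 = 1133317785600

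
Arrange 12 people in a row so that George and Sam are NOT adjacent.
Total - adjacent = 12! - (12-1)!×2 = 479001600 - 79833600 = 399168000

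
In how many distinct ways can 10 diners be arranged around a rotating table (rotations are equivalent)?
Circular: fix one position, arrange the rest. (10-1)! = 362880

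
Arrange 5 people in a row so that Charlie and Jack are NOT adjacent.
Total - adjacent = 5! - (5-1)!×2 = 120 - 48 = 72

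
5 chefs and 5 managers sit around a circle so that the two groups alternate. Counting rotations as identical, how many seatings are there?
Fix one of the chefs: (5-1)! ways for the remaining chefs, × 5! ways for the managers = 24 × 120 = 2880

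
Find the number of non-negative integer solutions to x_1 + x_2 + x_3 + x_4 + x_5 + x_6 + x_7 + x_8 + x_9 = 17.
C(17+9-1, 9-1) = C(25, 8) = 1081575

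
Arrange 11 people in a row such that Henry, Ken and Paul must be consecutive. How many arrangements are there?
Treat the 3 as one block: (11-3+1)! × 3! = 362880 × 6 = 2177280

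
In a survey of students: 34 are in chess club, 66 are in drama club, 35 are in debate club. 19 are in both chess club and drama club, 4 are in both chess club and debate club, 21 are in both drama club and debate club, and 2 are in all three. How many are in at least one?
|A∪B∪C| = 34+66+35-19-4-21+2 = 93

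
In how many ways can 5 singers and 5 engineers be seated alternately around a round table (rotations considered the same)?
Fix one of the singers: (5-1)! ways for the remaining singers, × 5! ways for the engineers = 24 × 120 = 2880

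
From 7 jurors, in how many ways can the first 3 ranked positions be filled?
P(7,3) = 7!/(7-3)! = 210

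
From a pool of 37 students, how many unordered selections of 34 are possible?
C(37,34) = 37!/(34!×3!) = 7770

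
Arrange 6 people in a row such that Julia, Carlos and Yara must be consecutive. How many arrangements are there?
Treat the 3 as one block: (6-3+1)! × 3! = 24 × 6 = 144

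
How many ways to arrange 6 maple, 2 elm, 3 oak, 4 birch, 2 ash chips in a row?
17! / (6! × 2! × 3! × 4! × 2!) = 857656800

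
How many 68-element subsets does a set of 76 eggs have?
C(76,68) = 76!/(68!×8!) = 18855883575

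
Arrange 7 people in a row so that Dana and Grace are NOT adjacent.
Total - adjacent = 7! - (7-1)!×2 = 5040 - 1440 = 3600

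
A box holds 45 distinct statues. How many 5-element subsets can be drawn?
C(45,5) = 45!/(5!×40!) = 1221759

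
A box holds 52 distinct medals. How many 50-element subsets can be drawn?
C(52,50) = 52!/(50!×2!) = 1326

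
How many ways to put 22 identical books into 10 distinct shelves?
C(22+10-1, 10-1) = C(31, 9) = 20160075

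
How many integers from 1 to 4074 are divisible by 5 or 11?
⌊4074/5⌋ + ⌊4074/11⌋ - ⌊4074/55⌋ = 814 + 370 - 74 = 1110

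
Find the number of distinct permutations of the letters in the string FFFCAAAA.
8! / (3! × 1! × 4!) = 280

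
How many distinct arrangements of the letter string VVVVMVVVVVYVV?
13! / (11! × 1! × 1!) = 156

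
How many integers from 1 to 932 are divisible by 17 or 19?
⌊932/17⌋ + ⌊932/19⌋ - ⌊932/323⌋ = 54 + 49 - 2 = 101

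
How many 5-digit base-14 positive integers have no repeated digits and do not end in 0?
Last digit: 13 nonzero choices. First digit: 12 (nonzero, ≠last). Middle 3: P(12,3) = 1320. Total = 205920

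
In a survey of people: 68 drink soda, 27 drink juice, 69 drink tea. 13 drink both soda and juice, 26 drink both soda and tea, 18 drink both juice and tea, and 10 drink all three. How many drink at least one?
|A∪B∪C| = 68+27+69-13-26-18+10 = 117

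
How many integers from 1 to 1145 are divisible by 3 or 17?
⌊1145/3⌋ + ⌊1145/17⌋ - ⌊1145/51⌋ = 381 + 67 - 22 = 426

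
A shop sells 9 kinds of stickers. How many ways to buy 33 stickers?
C(33+9-1, 9-1) = C(41, 8) = 95548245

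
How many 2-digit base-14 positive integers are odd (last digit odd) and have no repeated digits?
Last∈{1,3,5,7,9,11,13}. Last=0: 0. Last nonzero: 7×12×P(12,0) = 84. Total = 84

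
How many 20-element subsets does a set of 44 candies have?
C(44,20) = 44!/(20!×24!) = 1761039350070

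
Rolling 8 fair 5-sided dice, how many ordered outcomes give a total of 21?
Coefficient of x^21 in (x + x² + ... + x^5)^8. By inclusion-exclusion on dice exceeding 5: Σ_j (-1)^j C(8,j)·C(21-1-5j, 7) = C(8,0)·C(20,7) - C(8,1)·C(15,7) + C(8,2)·C(10,7) = 1·77520 - 8·6435 + 28·120 = 29400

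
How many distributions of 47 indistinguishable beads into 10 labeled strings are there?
C(47+10-1, 10-1) = C(56, 9) = 7575968400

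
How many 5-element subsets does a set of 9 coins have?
C(9,5) = 9!/(5!×4!) = 126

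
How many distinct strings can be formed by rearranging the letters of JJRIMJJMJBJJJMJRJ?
17! / (1! × 1! × 2! × 3! × 10!) = 8168160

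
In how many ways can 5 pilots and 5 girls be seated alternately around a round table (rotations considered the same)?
Fix one of the pilots: (5-1)! ways for the remaining pilots, × 5! ways for the girls = 24 × 120 = 2880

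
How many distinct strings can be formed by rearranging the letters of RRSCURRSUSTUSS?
14! / (3! × 1! × 4! × 1! × 5!) = 5045040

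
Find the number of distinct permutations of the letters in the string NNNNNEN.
7! / (1! × 6!) = 7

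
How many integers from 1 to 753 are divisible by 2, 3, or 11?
⌊753/2⌋+⌊753/3⌋+⌊753/11⌋ - ⌊753/6⌋-⌊753/22⌋-⌊753/33⌋ + ⌊753/66⌋ = 376+251+68 - 125-34-22 + 11 = 525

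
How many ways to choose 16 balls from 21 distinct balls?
C(21,16) = 21!/(16!×5!) = 20349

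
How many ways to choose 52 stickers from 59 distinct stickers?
C(59,52) = 59!/(52!×7!) = 341149446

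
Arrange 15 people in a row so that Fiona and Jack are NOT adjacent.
Total - adjacent = 15! - (15-1)!×2 = 1307674368000 - 174356582400 = 1133317785600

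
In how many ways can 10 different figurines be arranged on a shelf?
10! = 3628800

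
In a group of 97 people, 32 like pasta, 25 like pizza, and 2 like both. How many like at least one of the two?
|A∪B| = |A| + |B| - |A∩B| = 32 + 25 - 2 = 55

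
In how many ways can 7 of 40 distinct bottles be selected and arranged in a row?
P(40,7) = 40!/(40-7)! = 93963542400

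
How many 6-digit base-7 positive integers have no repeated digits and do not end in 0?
Last digit: 6 nonzero choices. First digit: 5 (nonzero, ≠last). Middle 4: P(5,4) = 120. Total = 3600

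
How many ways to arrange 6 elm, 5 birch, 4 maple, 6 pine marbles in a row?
21! / (6! × 5! × 4! × 6!) = 34220506320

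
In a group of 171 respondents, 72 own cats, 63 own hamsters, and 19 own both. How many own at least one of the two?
|A∪B| = |A| + |B| - |A∩B| = 72 + 63 - 19 = 116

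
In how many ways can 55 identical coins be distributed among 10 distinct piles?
C(55+10-1, 10-1) = C(64, 9) = 27540584512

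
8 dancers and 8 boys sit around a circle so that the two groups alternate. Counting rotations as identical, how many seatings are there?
Fix one of the dancers: (8-1)! ways for the remaining dancers, × 8! ways for the boys = 5040 × 40320 = 203212800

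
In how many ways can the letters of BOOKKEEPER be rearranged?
10! / (1! × 2! × 2! × 3! × 1! × 1!) = 151200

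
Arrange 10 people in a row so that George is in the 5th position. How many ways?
Fix one position: (10-1)! = 362880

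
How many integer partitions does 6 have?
Pentagonal recurrence p(n) = p(n-1) + p(n-2) - p(n-5) - p(n-7) + p(n-12) + p(n-15) - ... gives p(0..5) = 1, 1, 2, 3, 5, 7. p(6) = p(5) + p(4) - p(1) = 7 + 5 - 1 = 11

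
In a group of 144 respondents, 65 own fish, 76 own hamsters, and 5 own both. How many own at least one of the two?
|A∪B| = |A| + |B| - |A∩B| = 65 + 76 - 5 = 136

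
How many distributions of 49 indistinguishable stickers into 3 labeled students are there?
C(49+3-1, 3-1) = C(51, 2) = 1275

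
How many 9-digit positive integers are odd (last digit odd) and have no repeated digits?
Last∈{1,3,5,7,9}. Last=0: 0. Last nonzero: 5×8×P(8,7) = 1612800. Total = 1612800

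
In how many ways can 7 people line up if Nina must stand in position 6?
Fix one position: (7-1)! = 720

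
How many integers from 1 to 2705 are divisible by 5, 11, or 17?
⌊2705/5⌋+⌊2705/11⌋+⌊2705/17⌋ - ⌊2705/55⌋-⌊2705/85⌋-⌊2705/187⌋ + ⌊2705/935⌋ = 541+245+159 - 49-31-14 + 2 = 853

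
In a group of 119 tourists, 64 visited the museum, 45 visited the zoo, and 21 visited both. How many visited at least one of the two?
|A∪B| = |A| + |B| - |A∩B| = 64 + 45 - 21 = 88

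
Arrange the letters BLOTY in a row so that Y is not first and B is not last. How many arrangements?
By inclusion-exclusion: 5! - 2×(5-1)! + (5-2)! = 120 - 48 + 6 = 78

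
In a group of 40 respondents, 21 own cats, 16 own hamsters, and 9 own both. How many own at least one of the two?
|A∪B| = |A| + |B| - |A∩B| = 21 + 16 - 9 = 28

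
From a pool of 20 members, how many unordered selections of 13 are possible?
C(20,13) = 20!/(13!×7!) = 77520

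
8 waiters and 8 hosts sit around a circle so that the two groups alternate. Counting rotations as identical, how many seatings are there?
Fix one of the waiters: (8-1)! ways for the remaining waiters, × 8! ways for the hosts = 5040 × 40320 = 203212800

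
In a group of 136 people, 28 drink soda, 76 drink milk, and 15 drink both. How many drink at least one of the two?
|A∪B| = |A| + |B| - |A∩B| = 28 + 76 - 15 = 89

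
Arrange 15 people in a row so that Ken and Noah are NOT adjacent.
Total - adjacent = 15! - (15-1)!×2 = 1307674368000 - 174356582400 = 1133317785600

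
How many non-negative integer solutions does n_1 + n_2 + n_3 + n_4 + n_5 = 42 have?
C(42+5-1, 5-1) = C(46, 4) = 163185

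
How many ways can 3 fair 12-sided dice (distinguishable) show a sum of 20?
Coefficient of x^20 in (x + x² + ... + x^12)^3. By inclusion-exclusion on dice exceeding 12: Σ_j (-1)^j C(3,j)·C(20-1-12j, 2) = C(3,0)·C(19,2) - C(3,1)·C(7,2) = 1·171 - 3·21 = 108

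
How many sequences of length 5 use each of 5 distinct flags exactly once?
5! = 120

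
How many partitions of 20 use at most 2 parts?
By conjugation, equals partitions of 20 into parts ≤ 2. Let r_j(i) = number of partitions of i into parts ≤ j, for i = 0..20. r_1(i) = 1 for all i; r_j(i) = r_{j-1}(i) + r_j(i-j). Rows j = 2..2: ≤2: 1 1 2 2 3 3 4 4 5 5 6 6 7 7 8 8 9 9 10 10 11. r_2(20) = 11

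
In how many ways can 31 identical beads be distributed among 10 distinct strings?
C(31+10-1, 10-1) = C(40, 9) = 273438880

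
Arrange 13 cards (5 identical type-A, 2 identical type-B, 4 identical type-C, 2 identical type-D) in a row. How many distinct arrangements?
13! / (5! × 2! × 4! × 2!) = 540540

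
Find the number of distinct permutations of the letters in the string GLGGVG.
6! / (4! × 1! × 1!) = 30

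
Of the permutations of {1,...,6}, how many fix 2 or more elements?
Exactly j fixed points: C(6,j)·!(6-j); sum over j ≥ 2 (derangement numbers via !m = (m-1)·(!(m-1) + !(m-2)): !0..!4 = 1, 0, 1, 2, 9). Σ_{j=2}^{6} C(6,j)·!(6-j) = C(6,2)·!4 + C(6,3)·!3 + C(6,4)·!2 + C(6,5)·!1 + C(6,6)·!0 = 15·9 + 20·2 + 15·1 + 6·0 + 1·1 = 191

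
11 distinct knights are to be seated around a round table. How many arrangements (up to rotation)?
Circular: fix one position, arrange the rest. (11-1)! = 3628800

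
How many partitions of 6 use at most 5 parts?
By conjugation, equals partitions of 6 into parts ≤ 5. Let r_j(i) = number of partitions of i into parts ≤ j, for i = 0..6. r_1(i) = 1 for all i; r_j(i) = r_{j-1}(i) + r_j(i-j). Rows j = 2..5: ≤2: 1 1 2 2 3 3 4; ≤3: 1 1 2 3 4 5 7; ≤4: 1 1 2 3 5 6 9; ≤5: 1 1 2 3 5 7 10. r_5(6) = 10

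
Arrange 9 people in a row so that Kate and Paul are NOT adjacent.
Total - adjacent = 9! - (9-1)!×2 = 362880 - 80640 = 282240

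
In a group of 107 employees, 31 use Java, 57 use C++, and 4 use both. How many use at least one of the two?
|A∪B| = |A| + |B| - |A∩B| = 31 + 57 - 4 = 84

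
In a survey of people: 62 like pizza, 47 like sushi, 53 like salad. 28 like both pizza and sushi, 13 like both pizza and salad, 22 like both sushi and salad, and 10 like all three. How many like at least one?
|A∪B∪C| = 62+47+53-28-13-22+10 = 109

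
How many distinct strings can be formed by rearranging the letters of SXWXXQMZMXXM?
12! / (1! × 1! × 1! × 1! × 3! × 5!) = 665280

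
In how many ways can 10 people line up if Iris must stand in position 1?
Fix one position: (10-1)! = 362880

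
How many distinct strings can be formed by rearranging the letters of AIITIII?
7! / (1! × 5! × 1!) = 42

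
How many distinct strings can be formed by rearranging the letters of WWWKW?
5! / (4! × 1!) = 5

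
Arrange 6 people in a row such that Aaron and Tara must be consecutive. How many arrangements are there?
Treat the 2 as one block: (6-2+1)! × 2! = 120 × 2 = 240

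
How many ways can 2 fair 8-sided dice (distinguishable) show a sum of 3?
Coefficient of x^3 in (x + x² + ... + x^8)^2. By inclusion-exclusion on dice exceeding 8: Σ_j (-1)^j C(2,j)·C(3-1-8j, 1) = C(2,0)·C(2,1) = 1·2 = 2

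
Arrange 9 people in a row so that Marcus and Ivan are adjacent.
Treat as block: (9-1)! × 2! = 40320 × 2 = 80640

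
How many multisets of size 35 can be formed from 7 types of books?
C(35+7-1, 7-1) = C(41, 6) = 4496388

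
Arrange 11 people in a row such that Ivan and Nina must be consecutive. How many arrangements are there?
Treat the 2 as one block: (11-2+1)! × 2! = 3628800 × 2 = 7257600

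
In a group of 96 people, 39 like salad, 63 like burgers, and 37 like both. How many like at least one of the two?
|A∪B| = |A| + |B| - |A∩B| = 39 + 63 - 37 = 65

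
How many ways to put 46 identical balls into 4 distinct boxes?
C(46+4-1, 4-1) = C(49, 3) = 18424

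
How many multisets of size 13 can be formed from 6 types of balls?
C(13+6-1, 6-1) = C(18, 5) = 8568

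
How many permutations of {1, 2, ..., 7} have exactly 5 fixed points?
Choose the 5 fixed points C(7,5) = 21, derange the rest: !2 = Σ_{j=0}^{2} (-1)^j·2!/j! = 2 - 2 + 1 = 1. Product = 21 × 1 = 21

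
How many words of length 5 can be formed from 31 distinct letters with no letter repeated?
P(31,5) = 31!/(31-5)! = 20389320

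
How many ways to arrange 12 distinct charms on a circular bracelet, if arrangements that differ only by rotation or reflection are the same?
(12-1)!/2 = 39916800/2 = 19958400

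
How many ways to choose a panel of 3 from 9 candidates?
C(9,3) = 9!/(3!×6!) = 84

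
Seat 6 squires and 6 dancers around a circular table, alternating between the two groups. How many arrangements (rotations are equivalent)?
Fix one of the squires: (6-1)! ways for the remaining squires, × 6! ways for the dancers = 120 × 720 = 86400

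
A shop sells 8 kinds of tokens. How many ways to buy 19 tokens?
C(19+8-1, 8-1) = C(26, 7) = 657800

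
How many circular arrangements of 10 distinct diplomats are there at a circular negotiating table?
Circular: fix one position, arrange the rest. (10-1)! = 362880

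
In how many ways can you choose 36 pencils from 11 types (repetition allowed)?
C(36+11-1, 11-1) = C(46, 10) = 4076350421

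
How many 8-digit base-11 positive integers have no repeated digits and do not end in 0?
Last digit: 10 nonzero choices. First digit: 9 (nonzero, ≠last). Middle 6: P(9,6) = 60480. Total = 5443200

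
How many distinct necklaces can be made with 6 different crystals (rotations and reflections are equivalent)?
(6-1)!/2 = 120/2 = 60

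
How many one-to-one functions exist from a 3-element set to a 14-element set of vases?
P(14,3) = 14!/(14-3)! = 2184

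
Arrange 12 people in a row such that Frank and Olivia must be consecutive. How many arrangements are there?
Treat the 2 as one block: (12-2+1)! × 2! = 39916800 × 2 = 79833600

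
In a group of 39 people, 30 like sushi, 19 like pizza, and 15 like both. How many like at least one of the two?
|A∪B| = |A| + |B| - |A∩B| = 30 + 19 - 15 = 34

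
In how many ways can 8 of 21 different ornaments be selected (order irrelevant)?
C(21,8) = 21!/(8!×13!) = 203490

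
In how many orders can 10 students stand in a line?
10! = 3628800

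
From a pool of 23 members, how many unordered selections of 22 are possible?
C(23,22) = 23!/(22!×1!) = 23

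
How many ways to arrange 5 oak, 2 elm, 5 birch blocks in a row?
12! / (5! × 2! × 5!) = 16632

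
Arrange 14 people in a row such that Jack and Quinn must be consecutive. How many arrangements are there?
Treat the 2 as one block: (14-2+1)! × 2! = 6227020800 × 2 = 12454041600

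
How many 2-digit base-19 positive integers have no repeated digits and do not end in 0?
Last digit: 18 nonzero choices. First digit: 17 (nonzero, ≠last). Middle 0: P(17,0) = 1. Total = 306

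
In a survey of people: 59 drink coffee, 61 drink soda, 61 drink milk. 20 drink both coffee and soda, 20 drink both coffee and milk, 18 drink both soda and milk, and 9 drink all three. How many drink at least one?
|A∪B∪C| = 59+61+61-20-20-18+9 = 132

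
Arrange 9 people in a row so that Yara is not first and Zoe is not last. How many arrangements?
By inclusion-exclusion: 9! - 2×(9-1)! + (9-2)! = 362880 - 80640 + 5040 = 287280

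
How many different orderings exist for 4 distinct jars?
4! = 24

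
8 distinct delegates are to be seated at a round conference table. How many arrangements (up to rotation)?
Circular: fix one position, arrange the rest. (8-1)! = 5040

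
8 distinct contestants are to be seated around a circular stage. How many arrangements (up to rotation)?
Circular: fix one position, arrange the rest. (8-1)! = 5040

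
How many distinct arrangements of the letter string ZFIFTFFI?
8! / (1! × 2! × 1! × 4!) = 840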